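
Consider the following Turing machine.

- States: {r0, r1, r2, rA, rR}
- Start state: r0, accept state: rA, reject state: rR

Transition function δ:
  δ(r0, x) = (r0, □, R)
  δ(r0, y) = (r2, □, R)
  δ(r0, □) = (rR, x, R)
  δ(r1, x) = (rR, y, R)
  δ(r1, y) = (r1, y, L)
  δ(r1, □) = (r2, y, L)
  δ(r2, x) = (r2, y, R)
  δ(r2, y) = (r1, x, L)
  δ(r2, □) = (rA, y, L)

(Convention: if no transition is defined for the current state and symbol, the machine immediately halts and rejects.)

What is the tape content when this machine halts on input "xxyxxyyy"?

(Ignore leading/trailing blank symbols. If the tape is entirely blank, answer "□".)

Execution trace:
Initial: [r0]xxyxxyyy
Step 1: δ(r0, x) = (r0, □, R) → □[r0]xyxxyyy
Step 2: δ(r0, x) = (r0, □, R) → □□[r0]yxxyyy
Step 3: δ(r0, y) = (r2, □, R) → □□□[r2]xxyyy
Step 4: δ(r2, x) = (r2, y, R) → □□□y[r2]xyyy
Step 5: δ(r2, x) = (r2, y, R) → □□□yy[r2]yyy
Step 6: δ(r2, y) = (r1, x, L) → □□□y[r1]yxyy
Step 7: δ(r1, y) = (r1, y, L) → □□□[r1]yyxyy
Step 8: δ(r1, y) = (r1, y, L) → □□[r1]□yyxyy
Step 9: δ(r1, □) = (r2, y, L) → □[r2]□yyyxyy
Step 10: δ(r2, □) = (rA, y, L) → [rA]□yyyyxyy

The machine reaches the accept state rA and halts.

Final tape (ignoring leading/trailing blanks): yyyyxyy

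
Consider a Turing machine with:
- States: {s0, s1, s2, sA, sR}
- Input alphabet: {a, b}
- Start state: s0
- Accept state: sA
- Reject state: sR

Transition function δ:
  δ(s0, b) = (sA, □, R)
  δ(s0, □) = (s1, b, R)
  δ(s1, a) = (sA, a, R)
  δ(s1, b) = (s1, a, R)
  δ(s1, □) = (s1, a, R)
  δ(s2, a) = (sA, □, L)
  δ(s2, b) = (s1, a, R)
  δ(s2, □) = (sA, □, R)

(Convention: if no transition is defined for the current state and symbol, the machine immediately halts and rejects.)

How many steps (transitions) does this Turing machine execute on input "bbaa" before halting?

Execution trace:
Initial: [s0]bbaa
Step 1: δ(s0, b) = (sA, □, R) → □[sA]baa

The machine reaches the accept state sA and halts.

The machine executed 1 step before halting.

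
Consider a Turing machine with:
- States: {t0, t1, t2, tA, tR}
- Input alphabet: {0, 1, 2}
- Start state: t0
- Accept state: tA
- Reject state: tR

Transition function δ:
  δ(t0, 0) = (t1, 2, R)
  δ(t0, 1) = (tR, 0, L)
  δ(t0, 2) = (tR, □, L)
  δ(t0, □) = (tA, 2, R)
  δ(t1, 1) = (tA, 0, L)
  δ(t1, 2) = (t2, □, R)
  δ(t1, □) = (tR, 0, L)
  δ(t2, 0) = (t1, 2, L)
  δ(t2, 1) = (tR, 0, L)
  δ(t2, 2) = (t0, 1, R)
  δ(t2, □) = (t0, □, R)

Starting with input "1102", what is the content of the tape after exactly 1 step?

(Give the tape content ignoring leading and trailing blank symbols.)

Execution trace:
Initial: [t0]1102
Step 1: δ(t0, 1) = (tR, 0, L) → [tR]□0102

The machine reaches the reject state tR and halts.

After 1 step, the tape (ignoring leading/trailing blanks) is: 0102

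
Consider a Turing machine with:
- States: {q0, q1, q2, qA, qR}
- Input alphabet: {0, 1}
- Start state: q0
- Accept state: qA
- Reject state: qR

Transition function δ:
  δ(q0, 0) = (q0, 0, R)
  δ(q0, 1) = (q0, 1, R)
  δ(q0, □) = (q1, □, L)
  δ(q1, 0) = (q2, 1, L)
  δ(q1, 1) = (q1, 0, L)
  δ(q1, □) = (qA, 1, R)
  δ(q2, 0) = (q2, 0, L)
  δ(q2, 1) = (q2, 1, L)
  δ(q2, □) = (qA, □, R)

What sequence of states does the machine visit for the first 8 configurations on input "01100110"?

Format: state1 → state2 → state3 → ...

Execution trace:
Initial: [q0]01100110
Step 1: δ(q0, 0) = (q0, 0, R) → 0[q0]1100110
Step 2: δ(q0, 1) = (q0, 1, R) → 01[q0]100110
Step 3: δ(q0, 1) = (q0, 1, R) → 011[q0]00110
Step 4: δ(q0, 0) = (q0, 0, R) → 0110[q0]0110
Step 5: δ(q0, 0) = (q0, 0, R) → 01100[q0]110
Step 6: δ(q0, 1) = (q0, 1, R) → 011001[q0]10
Step 7: δ(q0, 1) = (q0, 1, R) → 0110011[q0]0

State sequence: q0 → q0 → q0 → q0 → q0 → q0 → q0 → q0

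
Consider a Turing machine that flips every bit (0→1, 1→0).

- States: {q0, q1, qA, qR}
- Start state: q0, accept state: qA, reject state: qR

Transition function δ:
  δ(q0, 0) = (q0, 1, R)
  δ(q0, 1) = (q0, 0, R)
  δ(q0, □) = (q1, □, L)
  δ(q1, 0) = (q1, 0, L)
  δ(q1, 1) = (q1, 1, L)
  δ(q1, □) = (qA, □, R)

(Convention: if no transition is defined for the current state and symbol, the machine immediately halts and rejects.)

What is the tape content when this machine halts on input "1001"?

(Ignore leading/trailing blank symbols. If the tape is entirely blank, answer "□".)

Execution trace:
Initial: [q0]1001
Step 1: δ(q0, 1) = (q0, 0, R) → 0[q0]001
Step 2: δ(q0, 0) = (q0, 1, R) → 01[q0]01
Step 3: δ(q0, 0) = (q0, 1, R) → 011[q0]1
Step 4: δ(q0, 1) = (q0, 0, R) → 0110[q0]□
Step 5: δ(q0, □) = (q1, □, L) → 011[q1]0□
Step 6: δ(q1, 0) = (q1, 0, L) → 01[q1]10□
Step 7: δ(q1, 1) = (q1, 1, L) → 0[q1]110□
Step 8: δ(q1, 1) = (q1, 1, L) → [q1]0110□
Step 9: δ(q1, 0) = (q1, 0, L) → [q1]□0110□
Step 10: δ(q1, □) = (qA, □, R) → □[qA]0110□

The machine reaches the accept state qA and halts.

Final tape (ignoring leading/trailing blanks): 0110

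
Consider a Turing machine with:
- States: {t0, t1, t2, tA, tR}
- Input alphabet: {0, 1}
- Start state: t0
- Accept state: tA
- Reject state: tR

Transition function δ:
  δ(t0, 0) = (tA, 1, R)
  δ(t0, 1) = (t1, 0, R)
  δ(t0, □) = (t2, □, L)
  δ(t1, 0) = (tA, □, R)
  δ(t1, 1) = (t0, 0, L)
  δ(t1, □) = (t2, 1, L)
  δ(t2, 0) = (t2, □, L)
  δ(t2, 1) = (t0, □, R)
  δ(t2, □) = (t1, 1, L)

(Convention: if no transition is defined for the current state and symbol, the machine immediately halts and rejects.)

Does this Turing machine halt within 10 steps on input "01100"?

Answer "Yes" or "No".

Execution trace:
Initial: [t0]01100
Step 1: δ(t0, 0) = (tA, 1, R) → 1[tA]1100

The machine reaches the accept state tA and halts.
The machine halted after 1 step (within the 10-step bound).

Answer: Yes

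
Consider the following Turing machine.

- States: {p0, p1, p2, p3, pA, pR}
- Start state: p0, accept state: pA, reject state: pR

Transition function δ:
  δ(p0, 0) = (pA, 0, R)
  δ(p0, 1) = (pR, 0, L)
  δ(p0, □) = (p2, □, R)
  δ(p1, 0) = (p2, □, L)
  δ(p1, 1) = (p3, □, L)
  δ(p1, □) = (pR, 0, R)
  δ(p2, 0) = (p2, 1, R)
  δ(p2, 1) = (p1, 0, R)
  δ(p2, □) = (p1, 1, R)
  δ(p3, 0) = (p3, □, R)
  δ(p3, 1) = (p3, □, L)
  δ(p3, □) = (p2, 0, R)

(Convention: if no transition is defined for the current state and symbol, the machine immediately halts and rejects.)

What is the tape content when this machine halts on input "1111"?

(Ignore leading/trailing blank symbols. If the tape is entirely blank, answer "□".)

Execution trace:
Initial: [p0]1111
Step 1: δ(p0, 1) = (pR, 0, L) → [pR]□0111

The machine reaches the reject state pR and halts.

Final tape (ignoring leading/trailing blanks): 0111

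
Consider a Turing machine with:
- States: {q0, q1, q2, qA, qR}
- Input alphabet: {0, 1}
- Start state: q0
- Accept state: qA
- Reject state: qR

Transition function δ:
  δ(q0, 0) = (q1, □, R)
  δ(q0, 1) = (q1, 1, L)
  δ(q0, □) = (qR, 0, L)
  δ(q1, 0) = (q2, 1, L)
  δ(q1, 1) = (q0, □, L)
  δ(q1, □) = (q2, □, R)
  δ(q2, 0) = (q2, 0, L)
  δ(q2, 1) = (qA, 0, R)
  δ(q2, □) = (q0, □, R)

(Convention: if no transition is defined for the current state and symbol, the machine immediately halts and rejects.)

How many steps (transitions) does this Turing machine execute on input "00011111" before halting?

Execution trace:
Initial: [q0]00011111
Step 1: δ(q0, 0) = (q1, □, R) → □[q1]0011111
Step 2: δ(q1, 0) = (q2, 1, L) → [q2]□1011111
Step 3: δ(q2, □) = (q0, □, R) → □[q0]1011111
Step 4: δ(q0, 1) = (q1, 1, L) → [q1]□1011111
Step 5: δ(q1, □) = (q2, □, R) → □[q2]1011111
Step 6: δ(q2, 1) = (qA, 0, R) → □0[qA]011111

The machine reaches the accept state qA and halts.

The machine executed 6 steps before halting.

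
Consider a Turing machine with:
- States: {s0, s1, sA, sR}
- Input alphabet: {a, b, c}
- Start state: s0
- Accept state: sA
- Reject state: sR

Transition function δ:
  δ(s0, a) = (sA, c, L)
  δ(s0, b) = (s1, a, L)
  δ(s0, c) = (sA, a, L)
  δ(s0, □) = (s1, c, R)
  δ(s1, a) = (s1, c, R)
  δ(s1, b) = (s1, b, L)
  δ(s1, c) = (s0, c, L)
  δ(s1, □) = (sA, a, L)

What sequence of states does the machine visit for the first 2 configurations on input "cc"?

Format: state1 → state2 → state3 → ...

Execution trace:
Initial: [s0]cc
Step 1: δ(s0, c) = (sA, a, L) → [sA]□ac

The machine reaches the accept state sA and halts.

State sequence: s0 → sA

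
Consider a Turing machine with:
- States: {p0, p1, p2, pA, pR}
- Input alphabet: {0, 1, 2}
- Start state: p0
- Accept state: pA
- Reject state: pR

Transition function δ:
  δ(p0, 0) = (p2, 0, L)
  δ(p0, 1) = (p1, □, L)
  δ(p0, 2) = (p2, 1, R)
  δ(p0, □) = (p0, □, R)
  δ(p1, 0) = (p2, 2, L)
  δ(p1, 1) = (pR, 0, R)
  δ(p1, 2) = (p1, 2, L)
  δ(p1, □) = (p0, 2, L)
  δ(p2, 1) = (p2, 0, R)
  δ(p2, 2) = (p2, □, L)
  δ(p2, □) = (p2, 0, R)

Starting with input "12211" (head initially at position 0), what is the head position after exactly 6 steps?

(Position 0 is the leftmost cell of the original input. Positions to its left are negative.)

Execution trace (head position shown):
Step 0: [p0]12211  (head at position 0)
Step 1: move left → [p1]□□2211  (head at position -1)
Step 2: move left → [p0]□2□2211  (head at position -2)
Step 3: move right → □[p0]2□2211  (head at position -1)
Step 4: move right → □1[p2]□2211  (head at position 0)
Step 5: move right → □10[p2]2211  (head at position 1)
Step 6: move left → □1[p2]0□211  (head at position 0)

After 6 steps, the head is at position 0.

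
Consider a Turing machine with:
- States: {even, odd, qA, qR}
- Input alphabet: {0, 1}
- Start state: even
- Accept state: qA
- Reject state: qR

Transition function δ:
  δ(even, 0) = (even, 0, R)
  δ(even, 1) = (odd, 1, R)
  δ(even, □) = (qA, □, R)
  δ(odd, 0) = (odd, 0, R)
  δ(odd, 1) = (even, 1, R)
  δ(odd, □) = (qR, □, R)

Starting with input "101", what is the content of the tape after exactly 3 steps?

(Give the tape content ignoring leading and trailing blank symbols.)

Execution trace:
Initial: [even]101
Step 1: δ(even, 1) = (odd, 1, R) → 1[odd]01
Step 2: δ(odd, 0) = (odd, 0, R) → 10[odd]1
Step 3: δ(odd, 1) = (even, 1, R) → 101[even]□

After 3 steps, the tape (ignoring leading/trailing blanks) is: 101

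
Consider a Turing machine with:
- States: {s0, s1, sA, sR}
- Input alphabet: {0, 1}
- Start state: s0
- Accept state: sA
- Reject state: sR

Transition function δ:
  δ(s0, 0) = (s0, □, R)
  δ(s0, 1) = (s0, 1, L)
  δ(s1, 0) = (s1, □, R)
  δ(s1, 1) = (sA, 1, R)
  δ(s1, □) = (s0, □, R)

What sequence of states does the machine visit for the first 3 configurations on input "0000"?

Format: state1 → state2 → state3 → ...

Execution trace:
Initial: [s0]0000
Step 1: δ(s0, 0) = (s0, □, R) → □[s0]000
Step 2: δ(s0, 0) = (s0, □, R) → □□[s0]00

State sequence: s0 → s0 → s0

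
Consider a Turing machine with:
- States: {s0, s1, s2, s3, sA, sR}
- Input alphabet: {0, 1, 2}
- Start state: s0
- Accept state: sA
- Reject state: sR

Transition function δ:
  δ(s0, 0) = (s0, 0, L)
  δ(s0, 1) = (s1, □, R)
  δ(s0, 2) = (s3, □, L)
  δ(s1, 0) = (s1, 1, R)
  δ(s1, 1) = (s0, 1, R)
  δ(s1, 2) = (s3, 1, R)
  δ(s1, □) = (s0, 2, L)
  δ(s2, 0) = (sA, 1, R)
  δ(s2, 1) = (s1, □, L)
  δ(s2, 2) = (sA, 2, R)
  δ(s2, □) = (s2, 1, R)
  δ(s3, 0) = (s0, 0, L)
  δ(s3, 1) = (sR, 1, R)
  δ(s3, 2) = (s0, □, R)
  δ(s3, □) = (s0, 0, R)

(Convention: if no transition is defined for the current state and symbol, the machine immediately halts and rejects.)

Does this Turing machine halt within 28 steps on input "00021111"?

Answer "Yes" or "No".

Execution trace:
Initial: [s0]00021111
Step 1: δ(s0, 0) = (s0, 0, L) → [s0]□00021111

No transition is defined for δ(s0, □). By convention the machine halts and rejects.
The machine halted after 1 step (within the 28-step bound).

Answer: Yes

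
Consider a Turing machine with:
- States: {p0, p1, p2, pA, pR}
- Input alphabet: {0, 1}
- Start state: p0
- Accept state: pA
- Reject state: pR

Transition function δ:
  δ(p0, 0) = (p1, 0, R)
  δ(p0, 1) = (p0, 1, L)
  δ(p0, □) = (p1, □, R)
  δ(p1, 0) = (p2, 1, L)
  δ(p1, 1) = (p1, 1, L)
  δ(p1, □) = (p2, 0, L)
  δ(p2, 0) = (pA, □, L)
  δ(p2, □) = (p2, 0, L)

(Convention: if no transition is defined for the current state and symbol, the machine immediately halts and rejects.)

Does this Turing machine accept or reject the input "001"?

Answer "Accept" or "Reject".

Execution trace:
Initial: [p0]001
Step 1: δ(p0, 0) = (p1, 0, R) → 0[p1]01
Step 2: δ(p1, 0) = (p2, 1, L) → [p2]011
Step 3: δ(p2, 0) = (pA, □, L) → [pA]□□11

The machine reaches the accept state pA and halts.

Answer: Accept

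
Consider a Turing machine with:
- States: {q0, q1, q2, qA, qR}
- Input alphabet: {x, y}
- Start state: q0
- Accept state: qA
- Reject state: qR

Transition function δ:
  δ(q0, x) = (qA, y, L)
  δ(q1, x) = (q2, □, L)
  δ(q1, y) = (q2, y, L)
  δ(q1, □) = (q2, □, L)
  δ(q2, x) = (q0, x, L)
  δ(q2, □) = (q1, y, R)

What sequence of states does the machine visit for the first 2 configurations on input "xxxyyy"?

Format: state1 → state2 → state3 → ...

Execution trace:
Initial: [q0]xxxyyy
Step 1: δ(q0, x) = (qA, y, L) → [qA]□yxxyyy

The machine reaches the accept state qA and halts.

State sequence: q0 → qA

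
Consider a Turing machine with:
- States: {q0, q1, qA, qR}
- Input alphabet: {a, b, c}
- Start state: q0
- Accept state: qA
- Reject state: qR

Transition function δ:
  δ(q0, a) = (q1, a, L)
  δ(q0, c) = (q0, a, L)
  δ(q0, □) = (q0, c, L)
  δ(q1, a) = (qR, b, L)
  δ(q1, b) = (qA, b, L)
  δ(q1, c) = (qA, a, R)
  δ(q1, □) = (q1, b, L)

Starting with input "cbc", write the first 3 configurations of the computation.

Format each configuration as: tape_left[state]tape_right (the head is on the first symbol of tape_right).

Transitions applied:
Step 1: δ(q0, c) = (q0, a, L)
Step 2: δ(q0, □) = (q0, c, L)

The first 3 configurations are:
[q0]cbc ⊢ [q0]□abc ⊢ [q0]□cabc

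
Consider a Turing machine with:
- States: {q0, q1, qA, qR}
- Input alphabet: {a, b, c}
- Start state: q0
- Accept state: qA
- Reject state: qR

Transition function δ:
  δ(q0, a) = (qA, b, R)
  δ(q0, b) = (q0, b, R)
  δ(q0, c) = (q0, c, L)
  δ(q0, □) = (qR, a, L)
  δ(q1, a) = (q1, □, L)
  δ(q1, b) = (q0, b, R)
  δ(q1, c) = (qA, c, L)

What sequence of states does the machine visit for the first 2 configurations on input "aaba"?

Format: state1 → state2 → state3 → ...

Execution trace:
Initial: [q0]aaba
Step 1: δ(q0, a) = (qA, b, R) → b[qA]aba

The machine reaches the accept state qA and halts.

State sequence: q0 → qA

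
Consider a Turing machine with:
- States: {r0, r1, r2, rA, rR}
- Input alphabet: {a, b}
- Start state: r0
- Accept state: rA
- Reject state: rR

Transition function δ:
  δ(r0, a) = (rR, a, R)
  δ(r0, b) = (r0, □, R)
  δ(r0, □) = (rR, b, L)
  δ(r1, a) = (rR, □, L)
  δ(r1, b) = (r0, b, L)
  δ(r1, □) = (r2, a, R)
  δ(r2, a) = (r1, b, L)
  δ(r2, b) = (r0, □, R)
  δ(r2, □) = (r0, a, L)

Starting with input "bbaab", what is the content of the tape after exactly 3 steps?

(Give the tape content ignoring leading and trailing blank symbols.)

Execution trace:
Initial: [r0]bbaab
Step 1: δ(r0, b) = (r0, □, R) → □[r0]baab
Step 2: δ(r0, b) = (r0, □, R) → □□[r0]aab
Step 3: δ(r0, a) = (rR, a, R) → □□a[rR]ab

The machine reaches the reject state rR and halts.

After 3 steps, the tape (ignoring leading/trailing blanks) is: aab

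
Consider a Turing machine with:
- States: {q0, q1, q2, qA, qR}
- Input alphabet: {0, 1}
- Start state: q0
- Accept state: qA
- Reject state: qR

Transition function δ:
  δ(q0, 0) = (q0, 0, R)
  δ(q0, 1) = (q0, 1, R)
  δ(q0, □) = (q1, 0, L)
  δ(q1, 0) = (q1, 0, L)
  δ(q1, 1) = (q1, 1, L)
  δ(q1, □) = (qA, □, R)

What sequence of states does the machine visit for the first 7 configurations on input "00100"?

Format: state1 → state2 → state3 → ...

Execution trace:
Initial: [q0]00100
Step 1: δ(q0, 0) = (q0, 0, R) → 0[q0]0100
Step 2: δ(q0, 0) = (q0, 0, R) → 00[q0]100
Step 3: δ(q0, 1) = (q0, 1, R) → 001[q0]00
Step 4: δ(q0, 0) = (q0, 0, R) → 0010[q0]0
Step 5: δ(q0, 0) = (q0, 0, R) → 00100[q0]□
Step 6: δ(q0, □) = (q1, 0, L) → 0010[q1]00

State sequence: q0 → q0 → q0 → q0 → q0 → q0 → q1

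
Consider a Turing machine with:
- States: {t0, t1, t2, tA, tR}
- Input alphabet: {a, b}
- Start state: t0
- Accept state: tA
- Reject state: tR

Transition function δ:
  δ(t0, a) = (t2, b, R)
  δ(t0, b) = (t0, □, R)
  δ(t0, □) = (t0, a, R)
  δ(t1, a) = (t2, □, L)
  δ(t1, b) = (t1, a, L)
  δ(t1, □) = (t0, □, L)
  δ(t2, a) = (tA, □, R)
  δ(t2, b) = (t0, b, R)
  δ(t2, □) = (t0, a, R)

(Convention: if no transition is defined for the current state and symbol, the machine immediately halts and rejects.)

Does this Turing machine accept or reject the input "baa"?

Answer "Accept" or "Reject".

Execution trace:
Initial: [t0]baa
Step 1: δ(t0, b) = (t0, □, R) → □[t0]aa
Step 2: δ(t0, a) = (t2, b, R) → □b[t2]a
Step 3: δ(t2, a) = (tA, □, R) → □b□[tA]□

The machine reaches the accept state tA and halts.

Answer: Accept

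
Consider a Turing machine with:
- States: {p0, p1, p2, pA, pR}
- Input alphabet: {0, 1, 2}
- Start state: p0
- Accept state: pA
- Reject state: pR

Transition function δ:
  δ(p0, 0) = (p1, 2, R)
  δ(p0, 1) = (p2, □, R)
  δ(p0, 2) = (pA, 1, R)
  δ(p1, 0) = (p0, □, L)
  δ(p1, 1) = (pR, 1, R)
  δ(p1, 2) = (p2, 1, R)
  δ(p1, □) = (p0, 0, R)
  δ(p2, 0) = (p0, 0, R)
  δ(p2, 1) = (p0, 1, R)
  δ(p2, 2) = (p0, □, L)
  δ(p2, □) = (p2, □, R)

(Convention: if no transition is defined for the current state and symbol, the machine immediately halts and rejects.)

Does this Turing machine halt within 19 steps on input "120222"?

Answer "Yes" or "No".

Execution trace:
Initial: [p0]120222
Step 1: δ(p0, 1) = (p2, □, R) → □[p2]20222
Step 2: δ(p2, 2) = (p0, □, L) → [p0]□□0222

No transition is defined for δ(p0, □). By convention the machine halts and rejects.
The machine halted after 2 steps (within the 19-step bound).

Answer: Yes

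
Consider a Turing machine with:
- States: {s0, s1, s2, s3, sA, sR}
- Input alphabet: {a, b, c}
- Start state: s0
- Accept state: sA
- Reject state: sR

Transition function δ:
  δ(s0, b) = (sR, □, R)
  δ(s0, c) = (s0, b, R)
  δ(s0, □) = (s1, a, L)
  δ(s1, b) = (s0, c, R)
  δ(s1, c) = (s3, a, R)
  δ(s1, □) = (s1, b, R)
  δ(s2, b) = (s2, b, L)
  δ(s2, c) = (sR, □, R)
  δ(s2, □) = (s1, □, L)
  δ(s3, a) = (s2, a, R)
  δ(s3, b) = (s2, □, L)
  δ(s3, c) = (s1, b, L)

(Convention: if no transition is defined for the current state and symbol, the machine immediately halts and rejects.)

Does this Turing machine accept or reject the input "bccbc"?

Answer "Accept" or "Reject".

Execution trace:
Initial: [s0]bccbc
Step 1: δ(s0, b) = (sR, □, R) → □[sR]ccbc

The machine reaches the reject state sR and halts.

Answer: Reject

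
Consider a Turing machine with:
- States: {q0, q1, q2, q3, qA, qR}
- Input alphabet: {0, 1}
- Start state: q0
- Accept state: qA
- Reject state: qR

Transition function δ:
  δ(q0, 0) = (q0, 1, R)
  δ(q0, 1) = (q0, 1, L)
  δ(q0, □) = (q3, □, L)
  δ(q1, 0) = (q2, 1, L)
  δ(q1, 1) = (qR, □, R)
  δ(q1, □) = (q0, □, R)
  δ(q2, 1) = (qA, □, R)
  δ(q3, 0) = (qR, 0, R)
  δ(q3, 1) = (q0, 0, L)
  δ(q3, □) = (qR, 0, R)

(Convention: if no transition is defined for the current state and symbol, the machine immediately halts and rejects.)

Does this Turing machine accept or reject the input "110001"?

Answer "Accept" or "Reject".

Execution trace:
Initial: [q0]110001
Step 1: δ(q0, 1) = (q0, 1, L) → [q0]□110001
Step 2: δ(q0, □) = (q3, □, L) → [q3]□□110001
Step 3: δ(q3, □) = (qR, 0, R) → 0[qR]□110001

The machine reaches the reject state qR and halts.

Answer: Reject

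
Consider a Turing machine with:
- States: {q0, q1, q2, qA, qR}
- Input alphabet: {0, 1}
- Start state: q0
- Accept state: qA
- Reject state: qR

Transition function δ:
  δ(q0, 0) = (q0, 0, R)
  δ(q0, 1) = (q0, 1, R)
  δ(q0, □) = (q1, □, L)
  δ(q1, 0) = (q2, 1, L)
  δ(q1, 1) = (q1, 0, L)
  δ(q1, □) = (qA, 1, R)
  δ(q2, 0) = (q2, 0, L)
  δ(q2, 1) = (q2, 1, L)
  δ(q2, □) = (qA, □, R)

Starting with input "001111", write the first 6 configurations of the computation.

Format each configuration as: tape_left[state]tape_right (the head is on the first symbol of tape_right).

Transitions applied:
Step 1: δ(q0, 0) = (q0, 0, R)
Step 2: δ(q0, 0) = (q0, 0, R)
Step 3: δ(q0, 1) = (q0, 1, R)
Step 4: δ(q0, 1) = (q0, 1, R)
Step 5: δ(q0, 1) = (q0, 1, R)

The first 6 configurations are:
[q0]001111 ⊢ 0[q0]01111 ⊢ 00[q0]1111 ⊢ 001[q0]111 ⊢ 0011[q0]11 ⊢ 00111[q0]1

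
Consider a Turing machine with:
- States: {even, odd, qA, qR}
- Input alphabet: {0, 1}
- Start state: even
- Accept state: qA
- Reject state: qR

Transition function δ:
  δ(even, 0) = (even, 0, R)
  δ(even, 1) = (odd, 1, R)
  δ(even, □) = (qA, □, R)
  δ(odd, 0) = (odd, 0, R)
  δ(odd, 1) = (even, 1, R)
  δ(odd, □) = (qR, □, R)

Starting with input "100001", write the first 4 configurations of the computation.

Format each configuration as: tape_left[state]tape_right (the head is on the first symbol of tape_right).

Transitions applied:
Step 1: δ(even, 1) = (odd, 1, R)
Step 2: δ(odd, 0) = (odd, 0, R)
Step 3: δ(odd, 0) = (odd, 0, R)

The first 4 configurations are:
[even]100001 ⊢ 1[odd]00001 ⊢ 10[odd]0001 ⊢ 100[odd]001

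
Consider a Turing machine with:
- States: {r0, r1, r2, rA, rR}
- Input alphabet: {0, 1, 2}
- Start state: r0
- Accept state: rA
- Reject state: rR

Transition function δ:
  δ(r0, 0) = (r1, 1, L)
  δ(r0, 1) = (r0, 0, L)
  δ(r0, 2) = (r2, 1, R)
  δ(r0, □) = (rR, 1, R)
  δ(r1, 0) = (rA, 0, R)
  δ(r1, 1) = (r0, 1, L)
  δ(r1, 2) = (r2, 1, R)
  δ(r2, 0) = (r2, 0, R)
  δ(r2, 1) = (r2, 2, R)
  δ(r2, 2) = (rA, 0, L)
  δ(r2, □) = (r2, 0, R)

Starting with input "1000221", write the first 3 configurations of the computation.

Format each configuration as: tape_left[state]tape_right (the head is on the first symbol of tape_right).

Transitions applied:
Step 1: δ(r0, 1) = (r0, 0, L)
Step 2: δ(r0, □) = (rR, 1, R)

The first 3 configurations are:
[r0]1000221 ⊢ [r0]□0000221 ⊢ 1[rR]0000221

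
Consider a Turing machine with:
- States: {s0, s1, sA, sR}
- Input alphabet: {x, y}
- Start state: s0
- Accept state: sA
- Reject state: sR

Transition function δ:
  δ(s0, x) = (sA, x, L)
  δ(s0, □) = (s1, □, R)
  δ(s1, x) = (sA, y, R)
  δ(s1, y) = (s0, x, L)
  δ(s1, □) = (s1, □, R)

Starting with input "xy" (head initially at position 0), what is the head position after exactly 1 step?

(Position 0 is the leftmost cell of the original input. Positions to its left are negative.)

Execution trace (head position shown):
Step 0: [s0]xy  (head at position 0)
Step 1: move left → [sA]□xy  (head at position -1)

After 1 step, the head is at position -1.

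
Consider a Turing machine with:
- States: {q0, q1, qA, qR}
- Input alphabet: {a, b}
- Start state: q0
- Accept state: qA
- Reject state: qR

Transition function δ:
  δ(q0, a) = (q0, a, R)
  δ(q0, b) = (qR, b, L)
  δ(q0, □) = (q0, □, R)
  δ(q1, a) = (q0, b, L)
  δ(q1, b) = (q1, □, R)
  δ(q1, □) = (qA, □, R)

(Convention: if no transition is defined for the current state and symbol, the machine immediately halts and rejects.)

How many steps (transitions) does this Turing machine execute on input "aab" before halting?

Execution trace:
Initial: [q0]aab
Step 1: δ(q0, a) = (q0, a, R) → a[q0]ab
Step 2: δ(q0, a) = (q0, a, R) → aa[q0]b
Step 3: δ(q0, b) = (qR, b, L) → a[qR]ab

The machine reaches the reject state qR and halts.

The machine executed 3 steps before halting.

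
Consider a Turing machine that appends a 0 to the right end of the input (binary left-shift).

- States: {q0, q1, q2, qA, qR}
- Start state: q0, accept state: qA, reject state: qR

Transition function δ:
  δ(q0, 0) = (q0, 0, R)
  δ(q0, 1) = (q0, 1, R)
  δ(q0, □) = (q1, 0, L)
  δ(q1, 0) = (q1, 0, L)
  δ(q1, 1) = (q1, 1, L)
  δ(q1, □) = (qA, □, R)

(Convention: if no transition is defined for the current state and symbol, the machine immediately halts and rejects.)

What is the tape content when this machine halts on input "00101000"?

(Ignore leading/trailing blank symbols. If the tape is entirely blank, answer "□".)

Execution trace:
Initial: [q0]00101000
Step 1: δ(q0, 0) = (q0, 0, R) → 0[q0]0101000
Step 2: δ(q0, 0) = (q0, 0, R) → 00[q0]101000
Step 3: δ(q0, 1) = (q0, 1, R) → 001[q0]01000
Step 4: δ(q0, 0) = (q0, 0, R) → 0010[q0]1000
Step 5: δ(q0, 1) = (q0, 1, R) → 00101[q0]000
Step 6: δ(q0, 0) = (q0, 0, R) → 001010[q0]00
Step 7: δ(q0, 0) = (q0, 0, R) → 0010100[q0]0
Step 8: δ(q0, 0) = (q0, 0, R) → 00101000[q0]□
Step 9: δ(q0, □) = (q1, 0, L) → 0010100[q1]00
Step 10: δ(q1, 0) = (q1, 0, L) → 001010[q1]000
Step 11: δ(q1, 0) = (q1, 0, L) → 00101[q1]0000
Step 12: δ(q1, 0) = (q1, 0, L) → 0010[q1]10000
Step 13: δ(q1, 1) = (q1, 1, L) → 001[q1]010000
Step 14: δ(q1, 0) = (q1, 0, L) → 00[q1]1010000
Step 15: δ(q1, 1) = (q1, 1, L) → 0[q1]01010000
Step 16: δ(q1, 0) = (q1, 0, L) → [q1]001010000
Step 17: δ(q1, 0) = (q1, 0, L) → [q1]□001010000
Step 18: δ(q1, □) = (qA, □, R) → □[qA]001010000

The machine reaches the accept state qA and halts.

Final tape (ignoring leading/trailing blanks): 001010000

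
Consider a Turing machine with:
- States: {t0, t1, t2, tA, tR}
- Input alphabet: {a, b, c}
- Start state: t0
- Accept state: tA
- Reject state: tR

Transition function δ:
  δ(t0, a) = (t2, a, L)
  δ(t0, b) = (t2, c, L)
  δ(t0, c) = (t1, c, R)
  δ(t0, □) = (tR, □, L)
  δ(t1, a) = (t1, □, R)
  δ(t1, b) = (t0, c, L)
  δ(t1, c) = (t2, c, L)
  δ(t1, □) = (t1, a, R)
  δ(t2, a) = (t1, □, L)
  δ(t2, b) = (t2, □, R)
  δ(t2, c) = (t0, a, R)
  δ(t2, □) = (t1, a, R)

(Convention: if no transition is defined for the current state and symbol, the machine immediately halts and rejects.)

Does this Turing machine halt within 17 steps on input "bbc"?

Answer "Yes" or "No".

Execution trace:
Initial: [t0]bbc
Step 1: δ(t0, b) = (t2, c, L) → [t2]□cbc
Step 2: δ(t2, □) = (t1, a, R) → a[t1]cbc
Step 3: δ(t1, c) = (t2, c, L) → [t2]acbc
Step 4: δ(t2, a) = (t1, □, L) → [t1]□□cbc
Step 5: δ(t1, □) = (t1, a, R) → a[t1]□cbc
Step 6: δ(t1, □) = (t1, a, R) → aa[t1]cbc
Step 7: δ(t1, c) = (t2, c, L) → a[t2]acbc
Step 8: δ(t2, a) = (t1, □, L) → [t1]a□cbc
Step 9: δ(t1, a) = (t1, □, R) → □[t1]□cbc
Step 10: δ(t1, □) = (t1, a, R) → □a[t1]cbc
Step 11: δ(t1, c) = (t2, c, L) → □[t2]acbc
Step 12: δ(t2, a) = (t1, □, L) → [t1]□□cbc
Step 13: δ(t1, □) = (t1, a, R) → a[t1]□cbc
Step 14: δ(t1, □) = (t1, a, R) → aa[t1]cbc
Step 15: δ(t1, c) = (t2, c, L) → a[t2]acbc
Step 16: δ(t2, a) = (t1, □, L) → [t1]a□cbc
Step 17: δ(t1, a) = (t1, □, R) → □[t1]□cbc

The machine has not reached a halting state after 17 steps.
The machine did not halt within the 17-step bound.

Answer: No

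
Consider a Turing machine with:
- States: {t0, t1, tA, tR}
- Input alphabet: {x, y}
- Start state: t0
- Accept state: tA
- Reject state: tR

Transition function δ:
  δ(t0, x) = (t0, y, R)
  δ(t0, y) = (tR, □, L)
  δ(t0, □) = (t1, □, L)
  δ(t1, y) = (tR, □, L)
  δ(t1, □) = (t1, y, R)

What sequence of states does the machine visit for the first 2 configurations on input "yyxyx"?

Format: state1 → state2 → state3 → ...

Execution trace:
Initial: [t0]yyxyx
Step 1: δ(t0, y) = (tR, □, L) → [tR]□□yxyx

The machine reaches the reject state tR and halts.

State sequence: t0 → tR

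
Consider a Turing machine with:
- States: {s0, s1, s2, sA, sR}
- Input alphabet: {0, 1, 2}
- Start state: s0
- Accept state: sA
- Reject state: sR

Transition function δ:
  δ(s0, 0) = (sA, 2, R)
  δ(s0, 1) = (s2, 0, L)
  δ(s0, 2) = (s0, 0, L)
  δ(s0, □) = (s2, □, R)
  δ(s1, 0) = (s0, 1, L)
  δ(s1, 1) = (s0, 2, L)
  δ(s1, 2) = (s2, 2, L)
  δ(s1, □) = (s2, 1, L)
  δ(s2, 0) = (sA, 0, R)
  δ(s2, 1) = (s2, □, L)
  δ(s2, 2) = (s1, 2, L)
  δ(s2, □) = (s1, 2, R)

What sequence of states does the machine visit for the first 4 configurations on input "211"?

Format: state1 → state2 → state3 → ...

Execution trace:
Initial: [s0]211
Step 1: δ(s0, 2) = (s0, 0, L) → [s0]□011
Step 2: δ(s0, □) = (s2, □, R) → □[s2]011
Step 3: δ(s2, 0) = (sA, 0, R) → □0[sA]11

The machine reaches the accept state sA and halts.

State sequence: s0 → s0 → s2 → sA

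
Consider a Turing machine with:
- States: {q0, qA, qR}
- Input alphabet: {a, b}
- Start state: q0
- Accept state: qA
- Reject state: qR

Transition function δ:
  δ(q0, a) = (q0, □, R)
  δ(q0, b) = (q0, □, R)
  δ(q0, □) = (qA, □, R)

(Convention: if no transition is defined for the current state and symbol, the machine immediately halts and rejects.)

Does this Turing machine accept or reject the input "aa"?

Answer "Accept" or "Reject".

Execution trace:
Initial: [q0]aa
Step 1: δ(q0, a) = (q0, □, R) → □[q0]a
Step 2: δ(q0, a) = (q0, □, R) → □□[q0]□
Step 3: δ(q0, □) = (qA, □, R) → □□□[qA]□

The machine reaches the accept state qA and halts.

Answer: Accept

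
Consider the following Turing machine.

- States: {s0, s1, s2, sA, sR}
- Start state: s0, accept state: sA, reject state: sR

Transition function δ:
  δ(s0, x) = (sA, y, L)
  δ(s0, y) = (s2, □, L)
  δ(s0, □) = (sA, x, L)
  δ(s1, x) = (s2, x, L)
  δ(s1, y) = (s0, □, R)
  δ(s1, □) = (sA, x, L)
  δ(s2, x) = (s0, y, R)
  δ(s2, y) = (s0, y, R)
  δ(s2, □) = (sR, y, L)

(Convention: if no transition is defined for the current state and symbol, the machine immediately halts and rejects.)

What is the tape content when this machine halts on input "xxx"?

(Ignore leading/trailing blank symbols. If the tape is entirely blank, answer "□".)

Execution trace:
Initial: [s0]xxx
Step 1: δ(s0, x) = (sA, y, L) → [sA]□yxx

The machine reaches the accept state sA and halts.

Final tape (ignoring leading/trailing blanks): yxx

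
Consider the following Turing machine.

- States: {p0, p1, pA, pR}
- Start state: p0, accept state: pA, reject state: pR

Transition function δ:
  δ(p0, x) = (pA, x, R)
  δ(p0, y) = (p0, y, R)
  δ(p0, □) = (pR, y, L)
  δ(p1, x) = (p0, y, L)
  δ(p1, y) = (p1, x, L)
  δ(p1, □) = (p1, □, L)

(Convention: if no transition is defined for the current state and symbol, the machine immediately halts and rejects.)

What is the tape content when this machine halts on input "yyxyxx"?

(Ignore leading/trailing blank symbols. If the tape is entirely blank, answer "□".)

Execution trace:
Initial: [p0]yyxyxx
Step 1: δ(p0, y) = (p0, y, R) → y[p0]yxyxx
Step 2: δ(p0, y) = (p0, y, R) → yy[p0]xyxx
Step 3: δ(p0, x) = (pA, x, R) → yyx[pA]yxx

The machine reaches the accept state pA and halts.

Final tape (ignoring leading/trailing blanks): yyxyxx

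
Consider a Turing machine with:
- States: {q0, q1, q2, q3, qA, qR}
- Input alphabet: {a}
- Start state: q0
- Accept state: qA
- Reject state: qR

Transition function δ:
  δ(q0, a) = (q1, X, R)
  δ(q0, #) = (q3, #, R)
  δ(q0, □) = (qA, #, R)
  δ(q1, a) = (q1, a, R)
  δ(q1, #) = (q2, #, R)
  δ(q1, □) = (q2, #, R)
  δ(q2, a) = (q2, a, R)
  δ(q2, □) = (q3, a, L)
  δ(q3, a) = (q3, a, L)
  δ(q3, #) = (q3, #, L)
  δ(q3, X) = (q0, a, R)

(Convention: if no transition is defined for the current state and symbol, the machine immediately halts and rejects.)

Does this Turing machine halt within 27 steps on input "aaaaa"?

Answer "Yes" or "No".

Execution trace:
Initial: [q0]aaaaa
Step 1: δ(q0, a) = (q1, X, R) → X[q1]aaaa
Step 2: δ(q1, a) = (q1, a, R) → Xa[q1]aaa
Step 3: δ(q1, a) = (q1, a, R) → Xaa[q1]aa
Step 4: δ(q1, a) = (q1, a, R) → Xaaa[q1]a
Step 5: δ(q1, a) = (q1, a, R) → Xaaaa[q1]□
Step 6: δ(q1, □) = (q2, #, R) → Xaaaa#[q2]□
Step 7: δ(q2, □) = (q3, a, L) → Xaaaa[q3]#a
Step 8: δ(q3, #) = (q3, #, L) → Xaaa[q3]a#a
Step 9: δ(q3, a) = (q3, a, L) → Xaa[q3]aa#a
Step 10: δ(q3, a) = (q3, a, L) → Xa[q3]aaa#a
Step 11: δ(q3, a) = (q3, a, L) → X[q3]aaaa#a
Step 12: δ(q3, a) = (q3, a, L) → [q3]Xaaaa#a
Step 13: δ(q3, X) = (q0, a, R) → a[q0]aaaa#a
Step 14: δ(q0, a) = (q1, X, R) → aX[q1]aaa#a
Step 15: δ(q1, a) = (q1, a, R) → aXa[q1]aa#a
Step 16: δ(q1, a) = (q1, a, R) → aXaa[q1]a#a
Step 17: δ(q1, a) = (q1, a, R) → aXaaa[q1]#a
Step 18: δ(q1, #) = (q2, #, R) → aXaaa#[q2]a
Step 19: δ(q2, a) = (q2, a, R) → aXaaa#a[q2]□
Step 20: δ(q2, □) = (q3, a, L) → aXaaa#[q3]aa
Step 21: δ(q3, a) = (q3, a, L) → aXaaa[q3]#aa
Step 22: δ(q3, #) = (q3, #, L) → aXaa[q3]a#aa
Step 23: δ(q3, a) = (q3, a, L) → aXa[q3]aa#aa
Step 24: δ(q3, a) = (q3, a, L) → aX[q3]aaa#aa
Step 25: δ(q3, a) = (q3, a, L) → a[q3]Xaaa#aa
Step 26: δ(q3, X) = (q0, a, R) → aa[q0]aaa#aa
Step 27: δ(q0, a) = (q1, X, R) → aaX[q1]aa#aa

The machine has not reached a halting state after 27 steps.
The machine did not halt within the 27-step bound.

Answer: No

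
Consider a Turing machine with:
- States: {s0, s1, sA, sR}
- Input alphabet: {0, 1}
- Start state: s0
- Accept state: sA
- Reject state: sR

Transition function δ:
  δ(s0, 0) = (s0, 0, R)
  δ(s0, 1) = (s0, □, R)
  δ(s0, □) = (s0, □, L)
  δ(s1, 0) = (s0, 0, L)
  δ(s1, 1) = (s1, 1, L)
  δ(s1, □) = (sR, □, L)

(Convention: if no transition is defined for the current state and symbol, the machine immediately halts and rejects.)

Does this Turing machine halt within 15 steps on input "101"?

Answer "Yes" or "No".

Execution trace:
Initial: [s0]101
Step 1: δ(s0, 1) = (s0, □, R) → □[s0]01
Step 2: δ(s0, 0) = (s0, 0, R) → □0[s0]1
Step 3: δ(s0, 1) = (s0, □, R) → □0□[s0]□
Step 4: δ(s0, □) = (s0, □, L) → □0[s0]□□
Step 5: δ(s0, □) = (s0, □, L) → □[s0]0□□
Step 6: δ(s0, 0) = (s0, 0, R) → □0[s0]□□
Step 7: δ(s0, □) = (s0, □, L) → □[s0]0□□
Step 8: δ(s0, 0) = (s0, 0, R) → □0[s0]□□
Step 9: δ(s0, □) = (s0, □, L) → □[s0]0□□
Step 10: δ(s0, 0) = (s0, 0, R) → □0[s0]□□
Step 11: δ(s0, □) = (s0, □, L) → □[s0]0□□
Step 12: δ(s0, 0) = (s0, 0, R) → □0[s0]□□
Step 13: δ(s0, □) = (s0, □, L) → □[s0]0□□
Step 14: δ(s0, 0) = (s0, 0, R) → □0[s0]□□
Step 15: δ(s0, □) = (s0, □, L) → □[s0]0□□

The machine has not reached a halting state after 15 steps.
The machine did not halt within the 15-step bound.

Answer: No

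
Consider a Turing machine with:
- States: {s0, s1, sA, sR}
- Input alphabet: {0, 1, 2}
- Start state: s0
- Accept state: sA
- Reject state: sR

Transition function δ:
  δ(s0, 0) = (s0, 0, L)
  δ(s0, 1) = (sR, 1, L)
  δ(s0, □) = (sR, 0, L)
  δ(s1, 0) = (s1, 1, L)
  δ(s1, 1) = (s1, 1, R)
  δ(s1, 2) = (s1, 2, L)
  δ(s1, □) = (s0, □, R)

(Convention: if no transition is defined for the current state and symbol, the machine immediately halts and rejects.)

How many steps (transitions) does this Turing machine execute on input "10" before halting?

Execution trace:
Initial: [s0]10
Step 1: δ(s0, 1) = (sR, 1, L) → [sR]□10

The machine reaches the reject state sR and halts.

The machine executed 1 step before halting.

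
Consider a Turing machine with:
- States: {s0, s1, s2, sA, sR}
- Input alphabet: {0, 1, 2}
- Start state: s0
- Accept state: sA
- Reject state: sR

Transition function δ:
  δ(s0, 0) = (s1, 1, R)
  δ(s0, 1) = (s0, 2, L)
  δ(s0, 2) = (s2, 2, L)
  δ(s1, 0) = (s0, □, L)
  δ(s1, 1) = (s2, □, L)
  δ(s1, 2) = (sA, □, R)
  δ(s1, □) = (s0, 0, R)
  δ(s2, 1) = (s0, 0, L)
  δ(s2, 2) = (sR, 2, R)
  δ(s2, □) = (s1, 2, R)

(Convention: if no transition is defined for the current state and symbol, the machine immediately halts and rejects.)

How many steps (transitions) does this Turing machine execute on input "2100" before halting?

Execution trace:
Initial: [s0]2100
Step 1: δ(s0, 2) = (s2, 2, L) → [s2]□2100
Step 2: δ(s2, □) = (s1, 2, R) → 2[s1]2100
Step 3: δ(s1, 2) = (sA, □, R) → 2□[sA]100

The machine reaches the accept state sA and halts.

The machine executed 3 steps before halting.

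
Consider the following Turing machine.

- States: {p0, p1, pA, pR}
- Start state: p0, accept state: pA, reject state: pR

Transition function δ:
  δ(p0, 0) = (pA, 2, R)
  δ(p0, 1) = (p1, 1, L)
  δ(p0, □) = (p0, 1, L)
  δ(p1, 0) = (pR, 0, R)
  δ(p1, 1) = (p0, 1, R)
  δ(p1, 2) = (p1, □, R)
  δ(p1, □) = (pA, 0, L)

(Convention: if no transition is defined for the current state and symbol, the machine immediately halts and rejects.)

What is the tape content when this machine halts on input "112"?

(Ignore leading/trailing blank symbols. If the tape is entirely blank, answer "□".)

Execution trace:
Initial: [p0]112
Step 1: δ(p0, 1) = (p1, 1, L) → [p1]□112
Step 2: δ(p1, □) = (pA, 0, L) → [pA]□0112

The machine reaches the accept state pA and halts.

Final tape (ignoring leading/trailing blanks): 0112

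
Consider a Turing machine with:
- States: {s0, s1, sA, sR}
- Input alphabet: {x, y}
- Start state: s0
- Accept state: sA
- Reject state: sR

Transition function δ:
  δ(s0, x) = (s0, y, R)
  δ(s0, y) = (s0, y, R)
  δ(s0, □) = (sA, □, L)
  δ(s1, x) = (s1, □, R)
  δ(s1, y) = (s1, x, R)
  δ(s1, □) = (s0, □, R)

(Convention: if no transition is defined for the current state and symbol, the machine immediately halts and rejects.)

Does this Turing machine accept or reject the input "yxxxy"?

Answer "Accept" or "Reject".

Execution trace:
Initial: [s0]yxxxy
Step 1: δ(s0, y) = (s0, y, R) → y[s0]xxxy
Step 2: δ(s0, x) = (s0, y, R) → yy[s0]xxy
Step 3: δ(s0, x) = (s0, y, R) → yyy[s0]xy
Step 4: δ(s0, x) = (s0, y, R) → yyyy[s0]y
Step 5: δ(s0, y) = (s0, y, R) → yyyyy[s0]□
Step 6: δ(s0, □) = (sA, □, L) → yyyy[sA]y□

The machine reaches the accept state sA and halts.

Answer: Accept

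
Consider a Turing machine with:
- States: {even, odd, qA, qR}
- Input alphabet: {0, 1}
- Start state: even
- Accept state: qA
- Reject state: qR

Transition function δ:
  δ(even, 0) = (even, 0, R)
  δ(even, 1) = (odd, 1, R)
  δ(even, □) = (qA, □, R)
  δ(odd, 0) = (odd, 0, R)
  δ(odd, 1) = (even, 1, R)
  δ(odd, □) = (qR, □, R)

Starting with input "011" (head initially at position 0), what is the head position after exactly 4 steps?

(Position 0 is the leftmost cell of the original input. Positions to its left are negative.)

Execution trace (head position shown):
Step 0: [even]011  (head at position 0)
Step 1: move right → 0[even]11  (head at position 1)
Step 2: move right → 01[odd]1  (head at position 2)
Step 3: move right → 011[even]□  (head at position 3)
Step 4: move right → 011□[qA]□  (head at position 4)

After 4 steps, the head is at position 4.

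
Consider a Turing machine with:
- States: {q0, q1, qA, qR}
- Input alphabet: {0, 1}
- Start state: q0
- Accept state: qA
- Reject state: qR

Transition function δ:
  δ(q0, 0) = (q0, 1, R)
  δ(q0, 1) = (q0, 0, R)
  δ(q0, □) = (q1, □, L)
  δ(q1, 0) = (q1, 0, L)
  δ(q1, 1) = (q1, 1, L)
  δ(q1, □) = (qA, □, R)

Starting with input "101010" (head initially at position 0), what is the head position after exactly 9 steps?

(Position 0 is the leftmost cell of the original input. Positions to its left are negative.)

Execution trace (head position shown):
Step 0: [q0]101010  (head at position 0)
Step 1: move right → 0[q0]01010  (head at position 1)
Step 2: move right → 01[q0]1010  (head at position 2)
Step 3: move right → 010[q0]010  (head at position 3)
Step 4: move right → 0101[q0]10  (head at position 4)
Step 5: move right → 01010[q0]0  (head at position 5)
Step 6: move right → 010101[q0]□  (head at position 6)
Step 7: move left → 01010[q1]1□  (head at position 5)
Step 8: move left → 0101[q1]01□  (head at position 4)
Step 9: move left → 010[q1]101□  (head at position 3)

After 9 steps, the head is at position 3.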